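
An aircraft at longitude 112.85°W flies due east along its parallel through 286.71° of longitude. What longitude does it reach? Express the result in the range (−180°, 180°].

173.86°E

Start at -112.85°; shift +286.71° → +173.86°.
+173.86° already lies in (−180°, 180°].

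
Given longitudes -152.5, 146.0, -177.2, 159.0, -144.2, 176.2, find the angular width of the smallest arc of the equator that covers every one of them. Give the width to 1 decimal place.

Sort the longitudes: -177.2°, -152.5°, -144.2°, +146.0°, +159.0°, +176.2°.
Eastward gaps between consecutive values (wrapping around): 24.7°, 8.3°, 290.2°, 13.0°, 17.2°, 6.6°.
Largest gap = 290.2° ⇒ minimal covering band is its complement: 360° − 290.2° = 69.8°.
Band runs from +146.0° eastward to -144.2°, crossing the antimeridian.

69.8°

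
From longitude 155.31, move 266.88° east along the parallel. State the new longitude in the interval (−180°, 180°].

+62.19°

Start at +155.31°; shift +266.88° → +422.19°.
+422.19° lies outside (−180°, 180°]; subtract 360° → +62.19°.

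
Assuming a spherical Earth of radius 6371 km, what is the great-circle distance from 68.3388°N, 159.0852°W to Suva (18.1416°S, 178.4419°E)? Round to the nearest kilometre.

Δλ = 178.4419 − -159.0852 = 337.5271°; wrapped into (−180°, 180°]: -22.4729°.
Δφ = -18.1416 − 68.3388 = -86.4804°.
a = sin²(Δφ/2) + cos φ₁ · cos φ₂ · sin²(Δλ/2) = 0.482624.
c = 2·atan2(√a, √(1−a)) = 1.53604 rad → d = 6371·c ≈ 9786.09 km.

9786 km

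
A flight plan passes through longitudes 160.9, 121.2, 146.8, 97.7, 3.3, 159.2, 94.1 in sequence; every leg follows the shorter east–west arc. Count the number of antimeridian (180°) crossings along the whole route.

0

Leg 1: +160.9° → +121.2°, shortest Δλ = -39.7° (west) — does not cross 180°.
Leg 2: +121.2° → +146.8°, shortest Δλ = 25.6° (east) — does not cross 180°.
Leg 3: +146.8° → +97.7°, shortest Δλ = -49.1° (west) — does not cross 180°.
Leg 4: +97.7° → +3.3°, shortest Δλ = -94.4° (west) — does not cross 180°.
Leg 5: +3.3° → +159.2°, shortest Δλ = 155.9° (east) — does not cross 180°.
Leg 6: +159.2° → +94.1°, shortest Δλ = -65.1° (west) — does not cross 180°.
Total crossings: 0.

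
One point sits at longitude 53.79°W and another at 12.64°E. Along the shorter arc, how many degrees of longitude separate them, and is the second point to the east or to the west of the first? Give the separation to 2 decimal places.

66.43° east

Raw difference: 12.64 − -53.79 = 66.43°.
Normalise into (−180°, 180°]: 66.43° stays 66.43°.
Positive ⇒ the second point lies to the east; separation 66.43°.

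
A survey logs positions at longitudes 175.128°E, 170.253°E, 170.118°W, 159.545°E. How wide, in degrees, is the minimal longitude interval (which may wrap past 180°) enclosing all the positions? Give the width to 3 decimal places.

Sort the longitudes: -170.118°, +159.545°, +170.253°, +175.128°.
Eastward gaps between consecutive values (wrapping around): 329.663°, 10.708°, 4.875°, 14.754°.
Largest gap = 329.663° ⇒ minimal covering band is its complement: 360° − 329.663° = 30.337°.
Band runs from +159.545° eastward to -170.118°, crossing the antimeridian.

30.337°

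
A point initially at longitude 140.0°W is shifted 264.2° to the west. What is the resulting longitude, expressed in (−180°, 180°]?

44.2°W

Start at -140.0°; shift −264.2° → -404.2°.
-404.2° lies outside (−180°, 180°]; add 360° → -44.2°.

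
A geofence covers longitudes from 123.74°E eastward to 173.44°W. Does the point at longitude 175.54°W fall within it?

Band width going east from +123.74° to -173.44°: ((-173.44 − 123.74) mod 360) = 62.82°.
Offset of -175.54° east of the west edge: ((-175.54 − 123.74) mod 360) = 60.72°.
60.72° ≤ 62.82° ⇒ inside.

Yes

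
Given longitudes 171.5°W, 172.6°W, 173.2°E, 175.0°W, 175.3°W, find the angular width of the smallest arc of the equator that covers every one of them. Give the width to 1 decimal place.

15.3°

Sort the longitudes: -175.3°, -175.0°, -172.6°, -171.5°, +173.2°.
Eastward gaps between consecutive values (wrapping around): 0.3°, 2.4°, 1.1°, 344.7°, 11.5°.
Largest gap = 344.7° ⇒ minimal covering band is its complement: 360° − 344.7° = 15.3°.
Band runs from +173.2° eastward to -171.5°, crossing the antimeridian.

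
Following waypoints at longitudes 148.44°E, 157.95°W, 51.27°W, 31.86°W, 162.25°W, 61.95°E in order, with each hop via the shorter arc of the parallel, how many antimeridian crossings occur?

2

Leg 1: +148.44° → -157.95°, shortest Δλ = 53.61° (east) — crosses 180°.
Leg 2: -157.95° → -51.27°, shortest Δλ = 106.68° (east) — does not cross 180°.
Leg 3: -51.27° → -31.86°, shortest Δλ = 19.41° (east) — does not cross 180°.
Leg 4: -31.86° → -162.25°, shortest Δλ = -130.39° (west) — does not cross 180°.
Leg 5: -162.25° → +61.95°, shortest Δλ = -135.8° (west) — crosses 180°.
Total crossings: 2.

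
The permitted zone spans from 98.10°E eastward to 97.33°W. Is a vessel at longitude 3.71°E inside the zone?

Band width going east from +98.10° to -97.33°: ((-97.33 − 98.10) mod 360) = 164.57°.
Offset of +3.71° east of the west edge: ((3.71 − 98.10) mod 360) = 265.61°.
265.61° > 164.57° ⇒ outside.

No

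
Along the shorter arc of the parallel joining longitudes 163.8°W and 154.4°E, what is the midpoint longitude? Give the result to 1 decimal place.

175.3°E

Signed shortest Δλ from -163.8° to +154.4° is -41.8°.
Midpoint longitude = -163.8° + (-41.8°)/2 = -163.8° − 20.9° = -184.7°.
Normalise into (−180°, 180°]: +175.3°.
(The naïve average (-163.8 + +154.4)/2 = -4.7° is on the wrong side of the globe.)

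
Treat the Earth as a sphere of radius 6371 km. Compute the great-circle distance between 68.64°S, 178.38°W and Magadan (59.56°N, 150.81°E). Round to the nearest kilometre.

14469 km

Δλ = 150.81 − -178.38 = 329.19°; wrapped into (−180°, 180°]: -30.81°.
Δφ = 59.56 − -68.64 = 128.20°.
a = sin²(Δφ/2) + cos φ₁ · cos φ₂ · sin²(Δλ/2) = 0.822226.
c = 2·atan2(√a, √(1−a)) = 2.27110 rad → d = 6371·c ≈ 14469.19 km.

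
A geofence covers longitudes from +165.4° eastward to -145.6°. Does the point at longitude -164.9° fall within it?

Yes

Band width going east from +165.4° to -145.6°: ((-145.6 − 165.4) mod 360) = 49.0°.
Offset of -164.9° east of the west edge: ((-164.9 − 165.4) mod 360) = 29.7°.
29.7° ≤ 49.0° ⇒ inside.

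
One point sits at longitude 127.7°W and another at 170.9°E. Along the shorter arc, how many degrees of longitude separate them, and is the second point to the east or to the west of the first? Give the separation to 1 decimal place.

Raw difference: 170.9 − -127.7 = 298.6°.
Normalise into (−180°, 180°]: 298.6° − 360° = -61.4°.
Negative ⇒ the second point lies to the west; separation 61.4°.

61.4° west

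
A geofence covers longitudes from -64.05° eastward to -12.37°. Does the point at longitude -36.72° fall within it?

Band width going east from -64.05° to -12.37°: ((-12.37 − -64.05) mod 360) = 51.68°.
Offset of -36.72° east of the west edge: ((-36.72 − -64.05) mod 360) = 27.33°.
27.33° ≤ 51.68° ⇒ inside.

Yes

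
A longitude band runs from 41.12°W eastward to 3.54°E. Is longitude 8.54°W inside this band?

Band width going east from -41.12° to +3.54°: ((3.54 − -41.12) mod 360) = 44.66°.
Offset of -8.54° east of the west edge: ((-8.54 − -41.12) mod 360) = 32.58°.
32.58° ≤ 44.66° ⇒ inside.

Yes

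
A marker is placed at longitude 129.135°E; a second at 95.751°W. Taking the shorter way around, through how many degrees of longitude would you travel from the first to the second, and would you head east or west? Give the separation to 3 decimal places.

135.114° east

Raw difference: -95.751 − 129.135 = -224.886°.
Normalise into (−180°, 180°]: -224.886° + 360° = 135.114°.
Positive ⇒ the second point lies to the east; separation 135.114°.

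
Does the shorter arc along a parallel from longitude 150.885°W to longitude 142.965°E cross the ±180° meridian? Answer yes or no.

Yes

Naïve |142.965 − -150.885| = 293.85° > 180°, so the shorter arc goes the other way round — across 180°.
Signed shortest Δλ = ((142.965 − -150.885 + 180) mod 360) − 180 = -66.15°.
Going west by 66.15° from -150.885° passes through 180° before reaching +142.965°.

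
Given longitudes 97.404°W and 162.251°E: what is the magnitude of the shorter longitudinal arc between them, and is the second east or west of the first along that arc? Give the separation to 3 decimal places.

Raw difference: 162.251 − -97.404 = 259.655°.
Normalise into (−180°, 180°]: 259.655° − 360° = -100.345°.
Negative ⇒ the second point lies to the west; separation 100.345°.

100.345° west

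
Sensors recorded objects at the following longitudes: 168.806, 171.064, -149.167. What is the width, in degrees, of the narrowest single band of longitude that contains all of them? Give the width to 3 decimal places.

Sort the longitudes: -149.167°, +168.806°, +171.064°.
Eastward gaps between consecutive values (wrapping around): 317.973°, 2.258°, 39.769°.
Largest gap = 317.973° ⇒ minimal covering band is its complement: 360° − 317.973° = 42.027°.
Band runs from +168.806° eastward to -149.167°, crossing the antimeridian.

42.027°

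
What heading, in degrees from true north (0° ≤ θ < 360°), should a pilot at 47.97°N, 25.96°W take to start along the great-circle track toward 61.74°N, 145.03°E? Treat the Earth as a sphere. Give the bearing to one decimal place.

4.5°

Δλ = 145.03 − -25.96 = 170.99°.
θ = atan2( sin Δλ · cos φ₂ , cos φ₁ · sin φ₂ − sin φ₁ · cos φ₂ · cos Δλ )
  = atan2(0.07415, 0.93707) = 4.524° → normalised to [0°, 360°): 4.524°.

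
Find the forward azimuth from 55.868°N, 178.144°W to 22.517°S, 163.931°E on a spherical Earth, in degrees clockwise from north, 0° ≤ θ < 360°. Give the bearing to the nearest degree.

197°

Δλ = 163.931 − -178.144 = 342.075°; wrapped into (−180°, 180°]: -17.925°.
θ = atan2( sin Δλ · cos φ₂ , cos φ₁ · sin φ₂ − sin φ₁ · cos φ₂ · cos Δλ )
  = atan2(-0.28431, -0.94241) = -163.212° → normalised to [0°, 360°): 196.788°.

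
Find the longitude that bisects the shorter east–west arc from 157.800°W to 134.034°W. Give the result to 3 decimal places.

Signed shortest Δλ from -157.800° to -134.034° is +23.766°.
Midpoint longitude = -157.800° + (+23.766°)/2 = -157.800° + 11.883° = -145.917°.

145.917°W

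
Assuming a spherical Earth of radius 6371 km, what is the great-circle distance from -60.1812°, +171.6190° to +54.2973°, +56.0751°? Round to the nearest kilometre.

Δλ = 56.0751 − 171.6190 = -115.5439°.
Δφ = 54.2973 − -60.1812 = 114.4785°.
a = sin²(Δφ/2) + cos φ₁ · cos φ₂ · sin²(Δλ/2) = 0.914836.
c = 2·atan2(√a, √(1−a)) = 2.54932 rad → d = 6371·c ≈ 16241.70 km.

16242 km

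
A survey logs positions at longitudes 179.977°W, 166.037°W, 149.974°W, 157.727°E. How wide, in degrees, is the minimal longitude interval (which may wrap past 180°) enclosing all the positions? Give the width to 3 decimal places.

52.299°

Sort the longitudes: -179.977°, -166.037°, -149.974°, +157.727°.
Eastward gaps between consecutive values (wrapping around): 13.940°, 16.063°, 307.701°, 22.296°.
Largest gap = 307.701° ⇒ minimal covering band is its complement: 360° − 307.701° = 52.299°.
Band runs from +157.727° eastward to -149.974°, crossing the antimeridian.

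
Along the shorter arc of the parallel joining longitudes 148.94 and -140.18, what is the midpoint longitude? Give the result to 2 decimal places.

Signed shortest Δλ from +148.94° to -140.18° is +70.88°.
Midpoint longitude = +148.94° + (+70.88°)/2 = +148.94° + 35.44° = +184.38°.
Normalise into (−180°, 180°]: -175.62°.
(The naïve average (+148.94 + -140.18)/2 = 4.38° is on the wrong side of the globe.)

-175.62°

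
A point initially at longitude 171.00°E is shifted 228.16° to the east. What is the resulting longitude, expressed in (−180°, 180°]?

Start at +171.00°; shift +228.16° → +399.16°.
+399.16° lies outside (−180°, 180°]; subtract 360° → +39.16°.

39.16°E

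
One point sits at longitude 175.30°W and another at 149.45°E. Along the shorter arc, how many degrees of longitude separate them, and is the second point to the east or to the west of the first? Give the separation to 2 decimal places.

35.25° west

Raw difference: 149.45 − -175.30 = 324.75°.
Normalise into (−180°, 180°]: 324.75° − 360° = -35.25°.
Negative ⇒ the second point lies to the west; separation 35.25°.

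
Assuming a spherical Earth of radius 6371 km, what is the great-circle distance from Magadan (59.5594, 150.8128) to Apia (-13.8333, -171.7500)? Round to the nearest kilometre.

Δλ = -171.7500 − 150.8128 = -322.5628°; wrapped into (−180°, 180°]: 37.4372°.
Δφ = -13.8333 − 59.5594 = -73.3927°.
a = sin²(Δφ/2) + cos φ₁ · cos φ₂ · sin²(Δλ/2) = 0.407761.
c = 2·atan2(√a, √(1−a)) = 1.38525 rad → d = 6371·c ≈ 8825.46 km.

8825 km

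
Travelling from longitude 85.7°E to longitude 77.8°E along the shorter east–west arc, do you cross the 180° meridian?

No

Signed shortest Δλ = ((77.8 − 85.7 + 180) mod 360) − 180 = -7.9°.
Going west by 7.9° from +85.7° reaches +77.8° without touching 180°.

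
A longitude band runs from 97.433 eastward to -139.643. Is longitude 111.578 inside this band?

Band width going east from +97.433° to -139.643°: ((-139.643 − 97.433) mod 360) = 122.924°.
Offset of +111.578° east of the west edge: ((111.578 − 97.433) mod 360) = 14.145°.
14.145° ≤ 122.924° ⇒ inside.

Yes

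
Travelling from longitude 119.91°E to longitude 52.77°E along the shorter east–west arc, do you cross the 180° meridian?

Signed shortest Δλ = ((52.77 − 119.91 + 180) mod 360) − 180 = -67.14°.
Going west by 67.14° from +119.91° reaches +52.77° without touching 180°.

No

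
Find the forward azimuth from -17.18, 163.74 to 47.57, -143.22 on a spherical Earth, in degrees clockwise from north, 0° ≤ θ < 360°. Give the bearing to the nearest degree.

Δλ = -143.22 − 163.74 = -306.96°; wrapped into (−180°, 180°]: 53.04°.
θ = atan2( sin Δλ · cos φ₂ , cos φ₁ · sin φ₂ − sin φ₁ · cos φ₂ · cos Δλ )
  = atan2(0.53911, 0.82499) = 33.164° → normalised to [0°, 360°): 33.164°.

33°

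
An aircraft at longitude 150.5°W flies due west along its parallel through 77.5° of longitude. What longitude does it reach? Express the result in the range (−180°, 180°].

132.0°E

Start at -150.5°; shift −77.5° → -228.0°.
-228.0° lies outside (−180°, 180°]; add 360° → +132.0°.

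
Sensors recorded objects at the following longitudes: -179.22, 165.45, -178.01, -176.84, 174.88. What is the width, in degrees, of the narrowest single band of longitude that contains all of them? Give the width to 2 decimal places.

Sort the longitudes: -179.22°, -178.01°, -176.84°, +165.45°, +174.88°.
Eastward gaps between consecutive values (wrapping around): 1.21°, 1.17°, 342.29°, 9.43°, 5.90°.
Largest gap = 342.29° ⇒ minimal covering band is its complement: 360° − 342.29° = 17.71°.
Band runs from +165.45° eastward to -176.84°, crossing the antimeridian.

17.71°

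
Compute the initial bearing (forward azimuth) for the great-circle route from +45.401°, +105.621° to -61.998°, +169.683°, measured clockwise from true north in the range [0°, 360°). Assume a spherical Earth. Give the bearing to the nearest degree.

151°

Δλ = 169.683 − 105.621 = 64.062°.
θ = atan2( sin Δλ · cos φ₂ , cos φ₁ · sin φ₂ − sin φ₁ · cos φ₂ · cos Δλ )
  = atan2(0.42221, -0.76617) = 151.142° → normalised to [0°, 360°): 151.142°.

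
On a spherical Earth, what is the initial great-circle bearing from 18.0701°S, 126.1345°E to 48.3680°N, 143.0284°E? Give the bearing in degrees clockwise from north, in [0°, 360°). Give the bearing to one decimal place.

Δλ = 143.0284 − 126.1345 = 16.8939°.
θ = atan2( sin Δλ · cos φ₂ , cos φ₁ · sin φ₂ − sin φ₁ · cos φ₂ · cos Δλ )
  = atan2(0.19306, 0.90774) = 12.007° → normalised to [0°, 360°): 12.007°.

12.0°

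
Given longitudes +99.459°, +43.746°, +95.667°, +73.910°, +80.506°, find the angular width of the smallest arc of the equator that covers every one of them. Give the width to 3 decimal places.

55.713°

Sort the longitudes: +43.746°, +73.910°, +80.506°, +95.667°, +99.459°.
Eastward gaps between consecutive values (wrapping around): 30.164°, 6.596°, 15.161°, 3.792°, 304.287°.
Largest gap = 304.287° ⇒ minimal covering band is its complement: 360° − 304.287° = 55.713°.
Band runs from +43.746° eastward to +99.459°.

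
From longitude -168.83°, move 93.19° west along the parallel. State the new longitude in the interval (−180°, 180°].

Start at -168.83°; shift −93.19° → -262.02°.
-262.02° lies outside (−180°, 180°]; add 360° → +97.98°.

+97.98°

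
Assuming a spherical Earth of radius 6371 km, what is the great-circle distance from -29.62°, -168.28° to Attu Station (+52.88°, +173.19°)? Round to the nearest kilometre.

9348 km

Δλ = 173.19 − -168.28 = 341.47°; wrapped into (−180°, 180°]: -18.53°.
Δφ = 52.88 − -29.62 = 82.50°.
a = sin²(Δφ/2) + cos φ₁ · cos φ₂ · sin²(Δλ/2) = 0.448336.
c = 2·atan2(√a, √(1−a)) = 1.46728 rad → d = 6371·c ≈ 9348.06 km.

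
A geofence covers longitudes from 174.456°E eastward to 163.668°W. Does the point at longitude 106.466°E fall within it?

No

Band width going east from +174.456° to -163.668°: ((-163.668 − 174.456) mod 360) = 21.876°.
Offset of +106.466° east of the west edge: ((106.466 − 174.456) mod 360) = 292.010°.
292.010° > 21.876° ⇒ outside.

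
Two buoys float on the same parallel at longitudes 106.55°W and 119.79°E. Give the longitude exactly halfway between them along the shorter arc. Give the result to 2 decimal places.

Signed shortest Δλ from -106.55° to +119.79° is -133.66°.
Midpoint longitude = -106.55° + (-133.66°)/2 = -106.55° − 66.83° = -173.38°.
(The naïve average (-106.55 + +119.79)/2 = 6.62° is on the wrong side of the globe.)

173.38°W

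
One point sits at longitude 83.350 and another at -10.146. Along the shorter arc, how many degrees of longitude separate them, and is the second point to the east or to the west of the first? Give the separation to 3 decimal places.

93.496° west

Raw difference: -10.146 − 83.350 = -93.496°.
Normalise into (−180°, 180°]: -93.496° stays -93.496°.
Negative ⇒ the second point lies to the west; separation 93.496°.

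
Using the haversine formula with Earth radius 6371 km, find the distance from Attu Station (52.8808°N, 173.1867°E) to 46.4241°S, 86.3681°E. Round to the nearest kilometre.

Δλ = 86.3681 − 173.1867 = -86.8186°.
Δφ = -46.4241 − 52.8808 = -99.3049°.
a = sin²(Δφ/2) + cos φ₁ · cos φ₂ · sin²(Δλ/2) = 0.777293.
c = 2·atan2(√a, √(1−a)) = 2.15866 rad → d = 6371·c ≈ 13752.84 km.

13753 km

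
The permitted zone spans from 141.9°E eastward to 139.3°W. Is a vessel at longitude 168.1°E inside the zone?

Yes

Band width going east from +141.9° to -139.3°: ((-139.3 − 141.9) mod 360) = 78.8°.
Offset of +168.1° east of the west edge: ((168.1 − 141.9) mod 360) = 26.2°.
26.2° ≤ 78.8° ⇒ inside.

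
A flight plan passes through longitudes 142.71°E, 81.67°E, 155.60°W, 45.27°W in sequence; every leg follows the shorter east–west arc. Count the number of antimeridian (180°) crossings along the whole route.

1

Leg 1: +142.71° → +81.67°, shortest Δλ = -61.04° (west) — does not cross 180°.
Leg 2: +81.67° → -155.60°, shortest Δλ = 122.73° (east) — crosses 180°.
Leg 3: -155.60° → -45.27°, shortest Δλ = 110.33° (east) — does not cross 180°.
Total crossings: 1.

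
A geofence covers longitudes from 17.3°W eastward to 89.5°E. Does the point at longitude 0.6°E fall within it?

Yes

Band width going east from -17.3° to +89.5°: ((89.5 − -17.3) mod 360) = 106.8°.
Offset of +0.6° east of the west edge: ((0.6 − -17.3) mod 360) = 17.9°.
17.9° ≤ 106.8° ⇒ inside.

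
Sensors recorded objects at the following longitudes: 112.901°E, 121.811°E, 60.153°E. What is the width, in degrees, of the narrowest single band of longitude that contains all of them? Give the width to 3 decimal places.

Sort the longitudes: +60.153°, +112.901°, +121.811°.
Eastward gaps between consecutive values (wrapping around): 52.748°, 8.910°, 298.342°.
Largest gap = 298.342° ⇒ minimal covering band is its complement: 360° − 298.342° = 61.658°.
Band runs from +60.153° eastward to +121.811°.

61.658°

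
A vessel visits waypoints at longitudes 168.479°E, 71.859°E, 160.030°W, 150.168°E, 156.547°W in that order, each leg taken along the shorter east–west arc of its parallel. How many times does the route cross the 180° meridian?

3

Leg 1: +168.479° → +71.859°, shortest Δλ = -96.62° (west) — does not cross 180°.
Leg 2: +71.859° → -160.030°, shortest Δλ = 128.111° (east) — crosses 180°.
Leg 3: -160.030° → +150.168°, shortest Δλ = -49.802° (west) — crosses 180°.
Leg 4: +150.168° → -156.547°, shortest Δλ = 53.285° (east) — crosses 180°.
Total crossings: 3.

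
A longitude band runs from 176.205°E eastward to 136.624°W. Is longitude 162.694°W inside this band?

Band width going east from +176.205° to -136.624°: ((-136.624 − 176.205) mod 360) = 47.171°.
Offset of -162.694° east of the west edge: ((-162.694 − 176.205) mod 360) = 21.101°.
21.101° ≤ 47.171° ⇒ inside.

Yes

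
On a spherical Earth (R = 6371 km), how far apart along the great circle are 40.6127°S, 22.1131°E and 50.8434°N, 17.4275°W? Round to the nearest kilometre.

Δλ = -17.4275 − 22.1131 = -39.5406°.
Δφ = 50.8434 − -40.6127 = 91.4561°.
a = sin²(Δφ/2) + cos φ₁ · cos φ₂ · sin²(Δλ/2) = 0.567549.
c = 2·atan2(√a, √(1−a)) = 1.70631 rad → d = 6371·c ≈ 10870.89 km.

10871 km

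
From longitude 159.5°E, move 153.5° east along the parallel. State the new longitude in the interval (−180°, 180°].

Start at +159.5°; shift +153.5° → +313.0°.
+313.0° lies outside (−180°, 180°]; subtract 360° → -47.0°.

47.0°W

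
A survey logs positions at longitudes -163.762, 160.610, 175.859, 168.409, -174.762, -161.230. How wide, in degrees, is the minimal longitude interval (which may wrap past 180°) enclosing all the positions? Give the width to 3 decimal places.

Sort the longitudes: -174.762°, -163.762°, -161.230°, +160.610°, +168.409°, +175.859°.
Eastward gaps between consecutive values (wrapping around): 11.000°, 2.532°, 321.840°, 7.799°, 7.450°, 9.379°.
Largest gap = 321.840° ⇒ minimal covering band is its complement: 360° − 321.840° = 38.160°.
Band runs from +160.610° eastward to -161.230°, crossing the antimeridian.

38.160°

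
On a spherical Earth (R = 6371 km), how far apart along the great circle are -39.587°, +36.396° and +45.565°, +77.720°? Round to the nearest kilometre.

10325 km

Δλ = 77.720 − 36.396 = 41.324°.
Δφ = 45.565 − -39.587 = 85.152°.
a = sin²(Δφ/2) + cos φ₁ · cos φ₂ · sin²(Δλ/2) = 0.524919.
c = 2·atan2(√a, √(1−a)) = 1.62066 rad → d = 6371·c ≈ 10325.20 km.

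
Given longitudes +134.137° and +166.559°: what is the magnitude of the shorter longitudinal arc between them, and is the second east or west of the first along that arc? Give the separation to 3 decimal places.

Raw difference: 166.559 − 134.137 = 32.422°.
Normalise into (−180°, 180°]: 32.422° stays 32.422°.
Positive ⇒ the second point lies to the east; separation 32.422°.

32.422° east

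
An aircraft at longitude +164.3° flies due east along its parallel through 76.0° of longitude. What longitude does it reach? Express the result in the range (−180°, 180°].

-119.7°

Start at +164.3°; shift +76.0° → +240.3°.
+240.3° lies outside (−180°, 180°]; subtract 360° → -119.7°.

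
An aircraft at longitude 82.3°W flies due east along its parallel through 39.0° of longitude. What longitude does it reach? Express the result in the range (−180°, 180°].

Start at -82.3°; shift +39.0° → -43.3°.
-43.3° already lies in (−180°, 180°].

43.3°W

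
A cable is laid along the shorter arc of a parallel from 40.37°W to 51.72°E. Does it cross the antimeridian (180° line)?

No

Signed shortest Δλ = ((51.72 − -40.37 + 180) mod 360) − 180 = 92.09°.
Going east by 92.09° from -40.37° reaches +51.72° without touching 180°.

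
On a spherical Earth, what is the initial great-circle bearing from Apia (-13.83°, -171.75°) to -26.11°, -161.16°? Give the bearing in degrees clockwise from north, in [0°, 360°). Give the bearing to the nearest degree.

143°

Δλ = -161.16 − -171.75 = 10.59°.
θ = atan2( sin Δλ · cos φ₂ , cos φ₁ · sin φ₂ − sin φ₁ · cos φ₂ · cos Δλ )
  = atan2(0.16503, -0.21635) = 142.664° → normalised to [0°, 360°): 142.664°.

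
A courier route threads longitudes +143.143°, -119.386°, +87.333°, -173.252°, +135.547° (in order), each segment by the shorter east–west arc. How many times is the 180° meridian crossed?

4

Leg 1: +143.143° → -119.386°, shortest Δλ = 97.471° (east) — crosses 180°.
Leg 2: -119.386° → +87.333°, shortest Δλ = -153.281° (west) — crosses 180°.
Leg 3: +87.333° → -173.252°, shortest Δλ = 99.415° (east) — crosses 180°.
Leg 4: -173.252° → +135.547°, shortest Δλ = -51.201° (west) — crosses 180°.
Total crossings: 4.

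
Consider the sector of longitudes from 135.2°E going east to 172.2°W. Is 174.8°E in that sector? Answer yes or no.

Yes

Band width going east from +135.2° to -172.2°: ((-172.2 − 135.2) mod 360) = 52.6°.
Offset of +174.8° east of the west edge: ((174.8 − 135.2) mod 360) = 39.6°.
39.6° ≤ 52.6° ⇒ inside.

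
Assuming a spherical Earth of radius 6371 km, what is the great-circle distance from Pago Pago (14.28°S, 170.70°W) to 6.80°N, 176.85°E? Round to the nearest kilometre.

Δλ = 176.85 − -170.70 = 347.55°; wrapped into (−180°, 180°]: -12.45°.
Δφ = 6.80 − -14.28 = 21.08°.
a = sin²(Δφ/2) + cos φ₁ · cos φ₂ · sin²(Δλ/2) = 0.044775.
c = 2·atan2(√a, √(1−a)) = 0.42642 rad → d = 6371·c ≈ 2716.75 km.

2717 km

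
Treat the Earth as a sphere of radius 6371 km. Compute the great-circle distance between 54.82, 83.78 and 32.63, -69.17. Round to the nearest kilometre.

Δλ = -69.17 − 83.78 = -152.95°.
Δφ = 32.63 − 54.82 = -22.19°.
a = sin²(Δφ/2) + cos φ₁ · cos φ₂ · sin²(Δλ/2) = 0.495707.
c = 2·atan2(√a, √(1−a)) = 1.56221 rad → d = 6371·c ≈ 9952.84 km.

9953 km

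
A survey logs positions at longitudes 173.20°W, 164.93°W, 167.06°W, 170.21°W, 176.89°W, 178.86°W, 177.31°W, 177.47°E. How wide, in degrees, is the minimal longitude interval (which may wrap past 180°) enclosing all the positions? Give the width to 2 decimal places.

Sort the longitudes: -178.86°, -177.31°, -176.89°, -173.20°, -170.21°, -167.06°, -164.93°, +177.47°.
Eastward gaps between consecutive values (wrapping around): 1.55°, 0.42°, 3.69°, 2.99°, 3.15°, 2.13°, 342.40°, 3.67°.
Largest gap = 342.40° ⇒ minimal covering band is its complement: 360° − 342.40° = 17.60°.
Band runs from +177.47° eastward to -164.93°, crossing the antimeridian.

17.60°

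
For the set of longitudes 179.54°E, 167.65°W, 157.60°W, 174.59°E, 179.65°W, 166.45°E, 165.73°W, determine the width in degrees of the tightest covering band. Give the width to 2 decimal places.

35.95°

Sort the longitudes: -179.65°, -167.65°, -165.73°, -157.60°, +166.45°, +174.59°, +179.54°.
Eastward gaps between consecutive values (wrapping around): 12.00°, 1.92°, 8.13°, 324.05°, 8.14°, 4.95°, 0.81°.
Largest gap = 324.05° ⇒ minimal covering band is its complement: 360° − 324.05° = 35.95°.
Band runs from +166.45° eastward to -157.60°, crossing the antimeridian.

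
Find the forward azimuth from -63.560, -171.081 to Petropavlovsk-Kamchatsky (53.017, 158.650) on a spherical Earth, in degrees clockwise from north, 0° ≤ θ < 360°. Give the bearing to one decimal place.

339.7°

Δλ = 158.650 − -171.081 = 329.731°; wrapped into (−180°, 180°]: -30.269°.
θ = atan2( sin Δλ · cos φ₂ , cos φ₁ · sin φ₂ − sin φ₁ · cos φ₂ · cos Δλ )
  = atan2(-0.30323, 0.82090) = -20.274° → normalised to [0°, 360°): 339.726°.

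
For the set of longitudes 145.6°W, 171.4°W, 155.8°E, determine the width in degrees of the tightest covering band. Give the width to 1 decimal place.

58.6°

Sort the longitudes: -171.4°, -145.6°, +155.8°.
Eastward gaps between consecutive values (wrapping around): 25.8°, 301.4°, 32.8°.
Largest gap = 301.4° ⇒ minimal covering band is its complement: 360° − 301.4° = 58.6°.
Band runs from +155.8° eastward to -145.6°, crossing the antimeridian.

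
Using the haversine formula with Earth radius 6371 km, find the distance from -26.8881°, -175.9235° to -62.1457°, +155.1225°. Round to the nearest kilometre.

4463 km

Δλ = 155.1225 − -175.9235 = 331.0460°; wrapped into (−180°, 180°]: -28.9540°.
Δφ = -62.1457 − -26.8881 = -35.2576°.
a = sin²(Δφ/2) + cos φ₁ · cos φ₂ · sin²(Δλ/2) = 0.117760.
c = 2·atan2(√a, √(1−a)) = 0.70056 rad → d = 6371·c ≈ 4463.29 km.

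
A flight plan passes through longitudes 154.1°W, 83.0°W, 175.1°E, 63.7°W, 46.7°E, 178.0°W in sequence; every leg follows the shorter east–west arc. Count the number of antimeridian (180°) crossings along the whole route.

3

Leg 1: -154.1° → -83.0°, shortest Δλ = 71.1° (east) — does not cross 180°.
Leg 2: -83.0° → +175.1°, shortest Δλ = -101.9° (west) — crosses 180°.
Leg 3: +175.1° → -63.7°, shortest Δλ = 121.2° (east) — crosses 180°.
Leg 4: -63.7° → +46.7°, shortest Δλ = 110.4° (east) — does not cross 180°.
Leg 5: +46.7° → -178.0°, shortest Δλ = 135.3° (east) — crosses 180°.
Total crossings: 3.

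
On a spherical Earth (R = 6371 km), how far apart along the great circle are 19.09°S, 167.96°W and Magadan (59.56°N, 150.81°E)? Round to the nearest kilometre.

9509 km

Δλ = 150.81 − -167.96 = 318.77°; wrapped into (−180°, 180°]: -41.23°.
Δφ = 59.56 − -19.09 = 78.65°.
a = sin²(Δφ/2) + cos φ₁ · cos φ₂ · sin²(Δλ/2) = 0.460950.
c = 2·atan2(√a, √(1−a)) = 1.49262 rad → d = 6371·c ≈ 9509.47 km.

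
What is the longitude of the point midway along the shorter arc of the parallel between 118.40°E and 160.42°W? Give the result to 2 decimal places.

Signed shortest Δλ from +118.40° to -160.42° is +81.18°.
Midpoint longitude = +118.40° + (+81.18°)/2 = +118.40° + 40.59° = +158.99°.
(The naïve average (+118.40 + -160.42)/2 = -21.01° is on the wrong side of the globe.)

158.99°E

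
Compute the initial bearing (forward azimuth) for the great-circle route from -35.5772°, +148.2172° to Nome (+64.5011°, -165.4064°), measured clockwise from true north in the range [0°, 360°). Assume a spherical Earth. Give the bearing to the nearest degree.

19°

Δλ = -165.4064 − 148.2172 = -313.6236°; wrapped into (−180°, 180°]: 46.3764°.
θ = atan2( sin Δλ · cos φ₂ , cos φ₁ · sin φ₂ − sin φ₁ · cos φ₂ · cos Δλ )
  = atan2(0.31163, 0.90691) = 18.964° → normalised to [0°, 360°): 18.964°.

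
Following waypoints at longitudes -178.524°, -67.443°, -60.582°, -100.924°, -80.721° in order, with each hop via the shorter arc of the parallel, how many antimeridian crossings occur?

Leg 1: -178.524° → -67.443°, shortest Δλ = 111.081° (east) — does not cross 180°.
Leg 2: -67.443° → -60.582°, shortest Δλ = 6.861° (east) — does not cross 180°.
Leg 3: -60.582° → -100.924°, shortest Δλ = -40.342° (west) — does not cross 180°.
Leg 4: -100.924° → -80.721°, shortest Δλ = 20.203° (east) — does not cross 180°.
Total crossings: 0.

0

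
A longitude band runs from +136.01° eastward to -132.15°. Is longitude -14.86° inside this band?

Band width going east from +136.01° to -132.15°: ((-132.15 − 136.01) mod 360) = 91.84°.
Offset of -14.86° east of the west edge: ((-14.86 − 136.01) mod 360) = 209.13°.
209.13° > 91.84° ⇒ outside.

No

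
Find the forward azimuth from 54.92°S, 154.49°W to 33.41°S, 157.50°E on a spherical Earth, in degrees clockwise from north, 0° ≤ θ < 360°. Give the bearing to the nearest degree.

Δλ = 157.50 − -154.49 = 311.99°; wrapped into (−180°, 180°]: -48.01°.
θ = atan2( sin Δλ · cos φ₂ , cos φ₁ · sin φ₂ − sin φ₁ · cos φ₂ · cos Δλ )
  = atan2(-0.62044, 0.14055) = -77.236° → normalised to [0°, 360°): 282.764°.

283°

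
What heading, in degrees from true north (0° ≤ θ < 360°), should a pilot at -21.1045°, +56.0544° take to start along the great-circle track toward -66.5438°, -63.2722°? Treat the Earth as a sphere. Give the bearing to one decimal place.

Δλ = -63.2722 − 56.0544 = -119.3266°.
θ = atan2( sin Δλ · cos φ₂ , cos φ₁ · sin φ₂ − sin φ₁ · cos φ₂ · cos Δλ )
  = atan2(-0.34703, -0.92603) = -159.456° → normalised to [0°, 360°): 200.544°.

200.5°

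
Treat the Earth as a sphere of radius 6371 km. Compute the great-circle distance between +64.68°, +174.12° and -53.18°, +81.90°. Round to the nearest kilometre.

Δλ = 81.90 − 174.12 = -92.22°.
Δφ = -53.18 − 64.68 = -117.86°.
a = sin²(Δφ/2) + cos φ₁ · cos φ₂ · sin²(Δλ/2) = 0.866774.
c = 2·atan2(√a, √(1−a)) = 2.39432 rad → d = 6371·c ≈ 15254.23 km.

15254 km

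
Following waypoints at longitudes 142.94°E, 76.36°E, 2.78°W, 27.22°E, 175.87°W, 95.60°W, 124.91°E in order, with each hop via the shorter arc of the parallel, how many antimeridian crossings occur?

Leg 1: +142.94° → +76.36°, shortest Δλ = -66.58° (west) — does not cross 180°.
Leg 2: +76.36° → -2.78°, shortest Δλ = -79.14° (west) — does not cross 180°.
Leg 3: -2.78° → +27.22°, shortest Δλ = 30.0° (east) — does not cross 180°.
Leg 4: +27.22° → -175.87°, shortest Δλ = 156.91° (east) — crosses 180°.
Leg 5: -175.87° → -95.60°, shortest Δλ = 80.27° (east) — does not cross 180°.
Leg 6: -95.60° → +124.91°, shortest Δλ = -139.49° (west) — crosses 180°.
Total crossings: 2.

2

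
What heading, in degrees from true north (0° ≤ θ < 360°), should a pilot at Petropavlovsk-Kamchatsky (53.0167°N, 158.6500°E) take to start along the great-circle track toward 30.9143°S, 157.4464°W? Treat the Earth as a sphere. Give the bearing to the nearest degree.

143°

Δλ = -157.4464 − 158.6500 = -316.0964°; wrapped into (−180°, 180°]: 43.9036°.
θ = atan2( sin Δλ · cos φ₂ , cos φ₁ · sin φ₂ − sin φ₁ · cos φ₂ · cos Δλ )
  = atan2(0.59493, -0.80285) = 143.461° → normalised to [0°, 360°): 143.461°.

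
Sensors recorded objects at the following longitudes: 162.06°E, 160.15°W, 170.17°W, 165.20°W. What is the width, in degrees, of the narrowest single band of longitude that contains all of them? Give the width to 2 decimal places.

Sort the longitudes: -170.17°, -165.20°, -160.15°, +162.06°.
Eastward gaps between consecutive values (wrapping around): 4.97°, 5.05°, 322.21°, 27.77°.
Largest gap = 322.21° ⇒ minimal covering band is its complement: 360° − 322.21° = 37.79°.
Band runs from +162.06° eastward to -160.15°, crossing the antimeridian.

37.79°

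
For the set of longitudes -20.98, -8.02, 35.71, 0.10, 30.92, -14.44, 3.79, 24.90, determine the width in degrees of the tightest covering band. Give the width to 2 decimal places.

Sort the longitudes: -20.98°, -14.44°, -8.02°, +0.10°, +3.79°, +24.90°, +30.92°, +35.71°.
Eastward gaps between consecutive values (wrapping around): 6.54°, 6.42°, 8.12°, 3.69°, 21.11°, 6.02°, 4.79°, 303.31°.
Largest gap = 303.31° ⇒ minimal covering band is its complement: 360° − 303.31° = 56.69°.
Band runs from -20.98° eastward to +35.71°.

56.69°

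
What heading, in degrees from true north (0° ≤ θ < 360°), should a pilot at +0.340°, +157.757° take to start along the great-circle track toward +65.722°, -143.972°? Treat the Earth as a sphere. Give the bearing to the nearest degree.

Δλ = -143.972 − 157.757 = -301.729°; wrapped into (−180°, 180°]: 58.271°.
θ = atan2( sin Δλ · cos φ₂ , cos φ₁ · sin φ₂ − sin φ₁ · cos φ₂ · cos Δλ )
  = atan2(0.34971, 0.91026) = 21.016° → normalised to [0°, 360°): 21.016°.

21°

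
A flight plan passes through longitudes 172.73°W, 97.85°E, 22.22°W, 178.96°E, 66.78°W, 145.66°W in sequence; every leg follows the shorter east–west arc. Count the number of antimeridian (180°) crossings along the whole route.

3

Leg 1: -172.73° → +97.85°, shortest Δλ = -89.42° (west) — crosses 180°.
Leg 2: +97.85° → -22.22°, shortest Δλ = -120.07° (west) — does not cross 180°.
Leg 3: -22.22° → +178.96°, shortest Δλ = -158.82° (west) — crosses 180°.
Leg 4: +178.96° → -66.78°, shortest Δλ = 114.26° (east) — crosses 180°.
Leg 5: -66.78° → -145.66°, shortest Δλ = -78.88° (west) — does not cross 180°.
Total crossings: 3.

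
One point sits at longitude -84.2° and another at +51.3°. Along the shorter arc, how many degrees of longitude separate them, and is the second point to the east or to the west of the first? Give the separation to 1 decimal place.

135.5° east

Raw difference: 51.3 − -84.2 = 135.5°.
Normalise into (−180°, 180°]: 135.5° stays 135.5°.
Positive ⇒ the second point lies to the east; separation 135.5°.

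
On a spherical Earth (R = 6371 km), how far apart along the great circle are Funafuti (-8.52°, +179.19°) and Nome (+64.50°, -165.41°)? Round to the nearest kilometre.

Δλ = -165.41 − 179.19 = -344.60°; wrapped into (−180°, 180°]: 15.40°.
Δφ = 64.50 − -8.52 = 73.02°.
a = sin²(Δφ/2) + cos φ₁ · cos φ₂ · sin²(Δλ/2) = 0.361624.
c = 2·atan2(√a, √(1−a)) = 1.29038 rad → d = 6371·c ≈ 8221.04 km.

8221 km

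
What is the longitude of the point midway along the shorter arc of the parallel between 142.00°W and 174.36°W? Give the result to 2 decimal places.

Signed shortest Δλ from -142.00° to -174.36° is -32.36°.
Midpoint longitude = -142.00° + (-32.36°)/2 = -142.00° − 16.18° = -158.18°.

158.18°W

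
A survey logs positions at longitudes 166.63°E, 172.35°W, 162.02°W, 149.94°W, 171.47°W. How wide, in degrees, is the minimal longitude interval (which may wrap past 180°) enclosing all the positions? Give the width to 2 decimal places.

43.43°

Sort the longitudes: -172.35°, -171.47°, -162.02°, -149.94°, +166.63°.
Eastward gaps between consecutive values (wrapping around): 0.88°, 9.45°, 12.08°, 316.57°, 21.02°.
Largest gap = 316.57° ⇒ minimal covering band is its complement: 360° − 316.57° = 43.43°.
Band runs from +166.63° eastward to -149.94°, crossing the antimeridian.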